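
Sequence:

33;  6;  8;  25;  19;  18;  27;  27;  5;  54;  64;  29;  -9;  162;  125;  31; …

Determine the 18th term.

The terms cycle through 4 interleaved subsequences.
Subsequence A = 33, 19, 5, -9: subtracting 14 each time.
Subsequence B = 6, 18, 54, 162: a geometric progression (common ratio 3).
Subsequence C = 8, 27, 64, 125: perfect cubes starting at 2³.
Subsequence D = 25, 27, 29, 31: adding 2 each time.
The 18th slot belongs to subsequence B; its 5th term is 486.

486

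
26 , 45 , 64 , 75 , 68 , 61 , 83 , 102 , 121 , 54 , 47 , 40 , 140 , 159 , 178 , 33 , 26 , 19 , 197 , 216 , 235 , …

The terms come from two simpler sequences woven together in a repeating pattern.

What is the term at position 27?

292

The slot pattern repeats as AAABBB (period 6), so there are 2 interleaved tracks.
Stream A: 26, 45, 64, 83, 102, 121, 140, 159, 178, 197, 216, 235. Linear: a_n = 7 + 19·n.
Stream B: 75, 68, 61, 54, 47, 40, 33, 26, 19. Arithmetic, step −7.
Position 27 falls in stream A as its term 15, giving 292.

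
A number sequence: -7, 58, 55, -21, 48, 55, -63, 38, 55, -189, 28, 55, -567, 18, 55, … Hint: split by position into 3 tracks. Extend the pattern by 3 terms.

Split by position mod 3 into 3 tracks.
Subsequence A is -7, -21, -63, -189, -567, which is a geometric progression (common ratio 3).
Subsequence B is 58, 48, 38, 28, 18, which is arithmetic with common difference −10.
Subsequence C is 55, 55, 55, 55, 55, which is constant 55.
Position 16 → subsequence A, term 6 = -1701.
The 17th slot belongs to subsequence B; its 6th term is 8.
Position 18 falls in subsequence C as its term 6, giving 55.

-1701, 8, 55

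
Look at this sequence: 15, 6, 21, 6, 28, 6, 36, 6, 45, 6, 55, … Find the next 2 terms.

Positions 1, 3, 5, … form one subsequence and positions 2, 4, 6, … form another.
Subsequence A = 15, 21, 28, 36, 45, 55: the triangular numbers T_5, T_6, ….
Subsequence B = 6, 6, 6, 6, 6: constant 6.
Position 12 → subsequence B, term 6 = 6.
Position 13 falls in subsequence A as its term 7, giving 66.

6, 66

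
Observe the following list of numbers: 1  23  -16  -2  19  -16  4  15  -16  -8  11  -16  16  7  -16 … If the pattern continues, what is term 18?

Taking every 3rd term gives 3 separate tracks.
Track A: 1, -2, 4, -8, 16 — geometric with ratio -2.
Track B: 23, 19, 15, 11, 7 — subtracting 4 each time.
Track C: -16, -16, -16, -16, -16 — the constant sequence -16.
The 18th slot belongs to track C; its 6th term is -16.

-16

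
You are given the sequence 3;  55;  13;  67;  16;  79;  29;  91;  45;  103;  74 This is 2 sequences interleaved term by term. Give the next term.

Taking every 2nd term gives 2 separate tracks.
Subsequence A = 3, 13, 16, 29, 45, 74: Fibonacci-style (each term is the sum of the two before it).
Subsequence B = 55, 67, 79, 91, 103: arithmetic with common difference +12.
Position 12 → subsequence B, term 6 = 115.

115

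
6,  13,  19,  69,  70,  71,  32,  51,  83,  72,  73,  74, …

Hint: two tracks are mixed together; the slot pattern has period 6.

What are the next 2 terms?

The slot pattern repeats as AAABBB (period 6), so there are 2 interleaved tracks.
Subsequence A: 6, 13, 19, 32, 51, 83. Fibonacci-style (each term is the sum of the two before it).
Subsequence B: 69, 70, 71, 72, 73, 74. Arithmetic with common difference +1.
Term 13 comes from subsequence A (its 7th entry): 134.
Position 14 → subsequence A, term 8 = 217.

134, 217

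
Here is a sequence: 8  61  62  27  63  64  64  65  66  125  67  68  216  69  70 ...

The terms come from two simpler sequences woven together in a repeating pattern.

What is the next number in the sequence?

343

The slot pattern repeats as ABB (period 3), so there are 2 interleaved tracks.
Subsequence A: 8, 27, 64, 125, 216 — the cubes 2³, 3³, 4³, ….
Subsequence B: 61, 62, 63, 64, 65, 66, 67, 68, 69, 70 — arithmetic, step +1.
The 16th slot belongs to subsequence A; its 6th term is 343.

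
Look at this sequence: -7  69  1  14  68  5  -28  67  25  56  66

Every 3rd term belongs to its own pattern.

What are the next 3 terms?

Read the sequence 3 terms at a time; column i is its own pattern.
Stream A: -7, 14, -28, 56 — geometric with ratio -2.
Stream B: 69, 68, 67, 66 — subtracting 1 each time.
Stream C: 1, 5, 25 — powers of 5.
Term 12 comes from stream C (its 4th entry): 125.
The 13th slot belongs to stream A; its 5th term is -112.
Term 14 comes from stream B (its 5th entry): 65.

125, -112, 65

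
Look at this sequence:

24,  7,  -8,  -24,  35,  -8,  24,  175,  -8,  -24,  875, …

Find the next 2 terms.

-8, 24

Split by position mod 3 into 3 tracks.
Track A = 24, -24, 24, -24: alternating ±24.
Track B = 7, 35, 175, 875: geometric, ×5 each step.
Track C = -8, -8, -8: constant -8.
Position 12 → track C, term 4 = -8.
Term 13 comes from track A (its 5th entry): 24.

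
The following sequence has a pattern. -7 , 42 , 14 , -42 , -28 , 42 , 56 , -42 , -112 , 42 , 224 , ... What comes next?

-42

The terms cycle through 2 interleaved subsequences.
Track A: -7, 14, -28, 56, -112, 224 — geometric with ratio -2.
Track B: 42, -42, 42, -42, 42 — alternating ±42.
The 12th slot belongs to track B; its 6th term is -42.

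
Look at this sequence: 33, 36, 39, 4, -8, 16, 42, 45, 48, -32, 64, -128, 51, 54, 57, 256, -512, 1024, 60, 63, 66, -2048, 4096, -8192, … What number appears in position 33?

84

Positions follow the repeating pattern AAABBB; grouping by letter gives 2 tracks.
Track A: 33, 36, 39, 42, 45, 48, 51, 54, 57, 60, 63, 66 — arithmetic with common difference +3.
Track B: 4, -8, 16, -32, 64, -128, 256, -512, 1024, -2048, 4096, -8192 — geometric with ratio -2.
The 33rd slot belongs to track A; its 18th term is 84.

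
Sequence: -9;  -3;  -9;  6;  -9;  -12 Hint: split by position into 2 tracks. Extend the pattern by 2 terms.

Split by position mod 2 into 2 tracks.
Track A: -9, -9, -9. The constant sequence -9.
Track B: -3, 6, -12. Geometric, ×-2 each step.
Position 7 falls in track A as its term 4, giving -9.
Term 8 comes from track B (its 4th entry): 24.

-9, 24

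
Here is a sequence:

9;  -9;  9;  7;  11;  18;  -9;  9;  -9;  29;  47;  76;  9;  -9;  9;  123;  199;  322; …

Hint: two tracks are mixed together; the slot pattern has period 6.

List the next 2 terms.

The slot pattern repeats as AAABBB (period 6), so there are 2 interleaved tracks.
Subsequence A: 9, -9, 9, -9, 9, -9, 9, -9, 9. The oscillation 9·(−1)^(n+1).
Subsequence B: 7, 11, 18, 29, 47, 76, 123, 199, 322. Fibonacci-style (each term is the sum of the two before it).
Position 19 falls in subsequence A as its term 10, giving -9.
The 20th slot belongs to subsequence A; its 11th term is 9.

-9, 9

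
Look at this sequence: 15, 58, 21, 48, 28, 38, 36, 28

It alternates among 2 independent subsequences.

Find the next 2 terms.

45, 18

The terms cycle through 2 interleaved subsequences.
Subsequence A: 15, 21, 28, 36 — triangular numbers n(n+1)/2 for n = 5, 6, ….
Subsequence B: 58, 48, 38, 28 — arithmetic, step −10.
Term 9 comes from subsequence A (its 5th entry): 45.
The 10th slot belongs to subsequence B; its 5th term is 18.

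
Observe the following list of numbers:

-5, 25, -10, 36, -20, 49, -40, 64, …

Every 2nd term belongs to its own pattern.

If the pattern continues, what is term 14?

Positions 1, 3, 5, … form one subsequence and positions 2, 4, 6, … form another.
Stream A: -5, -10, -20, -40 — a geometric progression (common ratio 2).
Stream B: 25, 36, 49, 64 — consecutive squares n² from n = 5.
Position 14 → stream B, term 7 = 121.

121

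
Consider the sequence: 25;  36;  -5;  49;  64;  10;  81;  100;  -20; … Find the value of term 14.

196

Positions follow the repeating pattern AAB; grouping by letter gives 2 tracks.
Subsequence A: 25, 36, 49, 64, 81, 100 (the squares 5², 6², 7², …).
Subsequence B: -5, 10, -20 (geometric, ×-2 each step).
Position 14 falls in subsequence A as its term 10, giving 196.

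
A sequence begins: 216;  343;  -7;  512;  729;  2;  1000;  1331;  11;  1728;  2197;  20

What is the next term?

2744

The slot pattern repeats as AAB (period 3), so there are 2 interleaved tracks.
Stream A is 216, 343, 512, 729, 1000, 1331, 1728, 2197, which is perfect cubes starting at 6³.
Stream B is -7, 2, 11, 20, which is arithmetic with common difference +9.
Term 13 comes from stream A (its 9th entry): 2744.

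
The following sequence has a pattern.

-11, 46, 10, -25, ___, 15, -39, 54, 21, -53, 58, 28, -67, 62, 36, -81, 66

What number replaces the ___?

50

Taking every 3rd term gives 3 separate tracks.
Stream A: -11, -25, -39, -53, -67, -81 — linear: a_n = 3 − 14·n.
Stream B: 46, ?, 54, 58, 62, 66 — arithmetic, step +4.
Stream C: 10, 15, 21, 28, 36 — the triangular numbers T_4, T_5, ….
So the missing entry in stream B is 50.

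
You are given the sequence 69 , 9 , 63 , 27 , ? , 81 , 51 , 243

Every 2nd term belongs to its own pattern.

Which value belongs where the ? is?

Split by position mod 2 into 2 tracks.
Track A is 69, 63, ?, 51, which is arithmetic with common difference −6.
Track B is 9, 27, 81, 243, which is successive powers of 3.
Track A's pattern makes the blank 57.

57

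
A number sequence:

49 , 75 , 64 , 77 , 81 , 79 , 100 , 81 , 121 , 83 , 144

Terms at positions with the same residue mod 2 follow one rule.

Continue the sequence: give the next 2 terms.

85, 169

Positions 1, 3, 5, … form one subsequence and positions 2, 4, 6, … form another.
Track A = 49, 64, 81, 100, 121, 144: perfect squares starting at 7².
Track B = 75, 77, 79, 81, 83: linear: a_n = 73 + 2·n.
Position 12 falls in track B as its term 6, giving 85.
Term 13 comes from track A (its 7th entry): 169.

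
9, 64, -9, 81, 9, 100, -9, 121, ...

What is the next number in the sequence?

Taking every 2nd term gives 2 separate tracks.
Track A = 9, -9, 9, -9: alternating ±9.
Track B = 64, 81, 100, 121: consecutive squares n² from n = 8.
Position 9 falls in track A as its term 5, giving 9.

9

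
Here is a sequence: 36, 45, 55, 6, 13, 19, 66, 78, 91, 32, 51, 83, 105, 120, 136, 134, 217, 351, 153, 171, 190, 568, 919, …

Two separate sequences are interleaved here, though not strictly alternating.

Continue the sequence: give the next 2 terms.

1487, 210

The slot pattern repeats as AAABBB (period 6), so there are 2 interleaved tracks.
Track A: 36, 45, 55, 66, 78, 91, 105, 120, 136, 153, 171, 190 (the triangular numbers T_8, T_9, …).
Track B: 6, 13, 19, 32, 51, 83, 134, 217, 351, 568, 919 (a Fibonacci-like recurrence a_n = a_{n-1} + a_{n-2}).
Position 24 → track B, term 12 = 1487.
Position 25 → track A, term 13 = 210.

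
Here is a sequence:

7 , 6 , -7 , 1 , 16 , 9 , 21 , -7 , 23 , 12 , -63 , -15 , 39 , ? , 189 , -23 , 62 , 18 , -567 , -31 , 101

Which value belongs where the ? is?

15

The terms cycle through 4 interleaved subsequences.
Track A: 7, 16, 23, 39, 62, 101. Each term equals the sum of the previous two.
Track B: 6, 9, 12, ?, 18. Linear: a_n = 3 + 3·n.
Track C: -7, 21, -63, 189, -567. Geometric, ×-3 each step.
Track D: 1, -7, -15, -23, -31. Linear: a_n = 9 − 8·n.
Filling track B at index 4 by its rule yields 15.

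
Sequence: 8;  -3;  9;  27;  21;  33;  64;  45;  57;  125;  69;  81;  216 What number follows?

93

Reading positions in blocks of 3 reveals the pattern ABB — 2 tracks woven together.
Stream A = 8, 27, 64, 125, 216: consecutive cubes n³ from n = 2.
Stream B = -3, 9, 21, 33, 45, 57, 69, 81: arithmetic with common difference +12.
Position 14 → stream B, term 9 = 93.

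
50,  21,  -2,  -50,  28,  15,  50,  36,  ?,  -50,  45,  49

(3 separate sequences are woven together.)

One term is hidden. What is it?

32

Taking every 3rd term gives 3 separate tracks.
Stream A: 50, -50, 50, -50 — oscillating between 50 and -50.
Stream B: 21, 28, 36, 45 — triangular numbers n(n+1)/2 for n = 6, 7, ….
Stream C: -2, 15, ?, 49 — arithmetic with common difference +17.
So the missing entry in stream C is 32.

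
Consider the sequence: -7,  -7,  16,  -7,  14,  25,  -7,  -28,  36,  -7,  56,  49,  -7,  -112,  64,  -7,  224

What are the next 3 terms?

81, -7, -448

Taking every 3rd term gives 3 separate tracks.
Stream A is -7, -7, -7, -7, -7, -7, which is the constant sequence -7.
Stream B is -7, 14, -28, 56, -112, 224, which is a geometric progression (common ratio -2).
Stream C is 16, 25, 36, 49, 64, which is the squares 4², 5², 6², ….
Term 18 comes from stream C (its 6th entry): 81.
The 19th slot belongs to stream A; its 7th term is -7.
Term 20 comes from stream B (its 7th entry): -448.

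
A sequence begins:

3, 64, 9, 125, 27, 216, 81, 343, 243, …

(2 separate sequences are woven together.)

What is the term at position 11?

729

Taking every 2nd term gives 2 separate tracks.
Track A = 3, 9, 27, 81, 243: powers 3^1, 3^2, 3^3, ….
Track B = 64, 125, 216, 343: the cubes 4³, 5³, 6³, ….
Position 11 falls in track A as its term 6, giving 729.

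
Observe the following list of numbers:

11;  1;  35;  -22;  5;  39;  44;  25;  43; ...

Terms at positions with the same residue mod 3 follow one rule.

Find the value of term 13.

176

Split by position mod 3 into 3 tracks.
Stream A is 11, -22, 44, which is geometric with ratio -2.
Stream B is 1, 5, 25, which is powers 5^0, 5^1, 5^2, ….
Stream C is 35, 39, 43, which is arithmetic, step +4.
The 13th slot belongs to stream A; its 5th term is 176.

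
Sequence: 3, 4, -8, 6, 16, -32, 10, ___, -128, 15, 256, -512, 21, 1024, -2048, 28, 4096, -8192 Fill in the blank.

Reading positions in blocks of 3 reveals the pattern ABB — 2 tracks woven together.
Track A: 3, 6, 10, 15, 21, 28 — triangular numbers starting at T_2.
Track B: 4, -8, 16, -32, ?, -128, 256, -512, 1024, -2048, 4096, -8192 — geometric, ×-2 each step.
Filling track B at index 5 by its rule yields 64.

64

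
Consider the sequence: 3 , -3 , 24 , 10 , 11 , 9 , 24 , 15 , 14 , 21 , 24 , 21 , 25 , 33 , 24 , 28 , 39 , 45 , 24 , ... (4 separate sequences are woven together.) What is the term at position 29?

167

The terms cycle through 4 interleaved subsequences.
Track A: 3, 11, 14, 25, 39 (a Fibonacci-like recurrence a_n = a_{n-1} + a_{n-2}).
Track B: -3, 9, 21, 33, 45 (arithmetic, step +12).
Track C: 24, 24, 24, 24, 24 (the constant sequence 24).
Track D: 10, 15, 21, 28 (the triangular numbers T_4, T_5, …).
Term 29 comes from track A (its 8th entry): 167.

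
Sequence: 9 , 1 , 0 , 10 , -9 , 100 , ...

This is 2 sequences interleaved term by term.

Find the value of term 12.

100000

Odd-indexed and even-indexed terms follow separate rules.
Track A: 9, 0, -9 — arithmetic with common difference −9.
Track B: 1, 10, 100 — successive powers of 10.
Position 12 falls in track B as its term 6, giving 100000.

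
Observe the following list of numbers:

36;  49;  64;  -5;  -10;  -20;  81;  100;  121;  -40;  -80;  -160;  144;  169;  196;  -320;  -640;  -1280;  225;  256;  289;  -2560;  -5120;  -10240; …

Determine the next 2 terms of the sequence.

324, 361

Positions follow the repeating pattern AAABBB; grouping by letter gives 2 tracks.
Track A: 36, 49, 64, 81, 100, 121, 144, 169, 196, 225, 256, 289. The squares 6², 7², 8², ….
Track B: -5, -10, -20, -40, -80, -160, -320, -640, -1280, -2560, -5120, -10240. A geometric progression (common ratio 2).
Position 25 → track A, term 13 = 324.
Term 26 comes from track A (its 14th entry): 361.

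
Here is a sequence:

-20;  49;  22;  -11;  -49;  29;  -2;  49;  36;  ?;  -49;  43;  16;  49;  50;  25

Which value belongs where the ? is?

Taking every 3rd term gives 3 separate tracks.
Subsequence A: -20, -11, -2, ?, 16, 25 — arithmetic, step +9.
Subsequence B: 49, -49, 49, -49, 49 — alternating ±49.
Subsequence C: 22, 29, 36, 43, 50 — arithmetic, step +7.
The gap is subsequence A's term 4; the rule gives 7.

7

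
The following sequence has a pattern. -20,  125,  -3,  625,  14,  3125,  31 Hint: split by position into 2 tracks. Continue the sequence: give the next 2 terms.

Taking every 2nd term gives 2 separate tracks.
Stream A is -20, -3, 14, 31, which is arithmetic with common difference +17.
Stream B is 125, 625, 3125, which is successive powers of 5.
The 8th slot belongs to stream B; its 4th term is 15625.
Position 9 → stream A, term 5 = 48.

15625, 48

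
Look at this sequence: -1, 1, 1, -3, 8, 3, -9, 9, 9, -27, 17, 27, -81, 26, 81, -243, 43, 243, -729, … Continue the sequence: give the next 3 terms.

Read the sequence 3 terms at a time; column i is its own pattern.
Track A: -1, -3, -9, -27, -81, -243, -729 (geometric, ×3 each step).
Track B: 1, 8, 9, 17, 26, 43 (a Fibonacci-like recurrence a_n = a_{n-1} + a_{n-2}).
Track C: 1, 3, 9, 27, 81, 243 (successive powers of 3).
Position 20 falls in track B as its term 7, giving 69.
The 21st slot belongs to track C; its 7th term is 729.
The 22nd slot belongs to track A; its 8th term is -2187.

69, 729, -2187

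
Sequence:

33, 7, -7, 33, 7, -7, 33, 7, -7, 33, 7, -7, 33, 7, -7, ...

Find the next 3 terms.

33, 7, -7

Reading positions in blocks of 3 reveals the pattern ABB — 2 tracks woven together.
Stream A: 33, 33, 33, 33, 33. The constant sequence 33.
Stream B: 7, -7, 7, -7, 7, -7, 7, -7, 7, -7. The oscillation 7·(−1)^(n+1).
Term 16 comes from stream A (its 6th entry): 33.
Position 17 falls in stream B as its term 11, giving 7.
The 18th slot belongs to stream B; its 12th term is -7.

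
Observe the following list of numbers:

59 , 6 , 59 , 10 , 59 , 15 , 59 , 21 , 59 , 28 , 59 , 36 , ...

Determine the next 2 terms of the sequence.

59, 45

Odd-indexed and even-indexed terms follow separate rules.
Track A: 59, 59, 59, 59, 59, 59 — the constant sequence 59.
Track B: 6, 10, 15, 21, 28, 36 — triangular numbers starting at T_3.
Position 13 → track A, term 7 = 59.
Term 14 comes from track B (its 7th entry): 45.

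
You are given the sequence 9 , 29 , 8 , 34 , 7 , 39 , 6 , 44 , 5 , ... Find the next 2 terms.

49, 4

Odd-indexed and even-indexed terms follow separate rules.
Stream A is 9, 8, 7, 6, 5, which is subtracting 1 each time.
Stream B is 29, 34, 39, 44, which is arithmetic, step +5.
Position 10 → stream B, term 5 = 49.
Term 11 comes from stream A (its 6th entry): 4.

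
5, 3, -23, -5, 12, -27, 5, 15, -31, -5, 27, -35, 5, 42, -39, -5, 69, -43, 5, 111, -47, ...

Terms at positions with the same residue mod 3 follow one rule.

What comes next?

Split by position mod 3 into 3 tracks.
Subsequence A is 5, -5, 5, -5, 5, -5, 5, which is the oscillation 5·(−1)^(n+1).
Subsequence B is 3, 12, 15, 27, 42, 69, 111, which is each term equals the sum of the previous two.
Subsequence C is -23, -27, -31, -35, -39, -43, -47, which is linear: a_n = -19 − 4·n.
Position 22 falls in subsequence A as its term 8, giving -5.

-5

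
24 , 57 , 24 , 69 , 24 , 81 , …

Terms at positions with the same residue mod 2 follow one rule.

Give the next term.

The terms cycle through 2 interleaved subsequences.
Track A: 24, 24, 24 (the constant sequence 24).
Track B: 57, 69, 81 (adding 12 each time).
Position 7 falls in track A as its term 4, giving 24.

24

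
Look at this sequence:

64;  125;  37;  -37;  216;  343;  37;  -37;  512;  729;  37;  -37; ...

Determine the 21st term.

Positions follow the repeating pattern AABB; grouping by letter gives 2 tracks.
Track A: 64, 125, 216, 343, 512, 729 (consecutive cubes n³ from n = 4).
Track B: 37, -37, 37, -37, 37, -37 (alternating ±37).
Position 21 → track A, term 11 = 2744.

2744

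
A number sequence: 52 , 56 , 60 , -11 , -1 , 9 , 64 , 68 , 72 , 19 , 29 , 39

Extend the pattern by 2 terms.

76, 80

The slot pattern repeats as AAABBB (period 6), so there are 2 interleaved tracks.
Track A = 52, 56, 60, 64, 68, 72: linear: a_n = 48 + 4·n.
Track B = -11, -1, 9, 19, 29, 39: adding 10 each time.
Position 13 → track A, term 7 = 76.
Term 14 comes from track A (its 8th entry): 80.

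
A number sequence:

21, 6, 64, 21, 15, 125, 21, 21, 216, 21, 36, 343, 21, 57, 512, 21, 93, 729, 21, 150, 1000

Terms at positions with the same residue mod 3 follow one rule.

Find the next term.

The terms cycle through 3 interleaved subsequences.
Track A: 21, 21, 21, 21, 21, 21, 21 (always 21).
Track B: 6, 15, 21, 36, 57, 93, 150 (a Fibonacci-like recurrence a_n = a_{n-1} + a_{n-2}).
Track C: 64, 125, 216, 343, 512, 729, 1000 (consecutive cubes n³ from n = 4).
The 22nd slot belongs to track A; its 8th term is 21.

21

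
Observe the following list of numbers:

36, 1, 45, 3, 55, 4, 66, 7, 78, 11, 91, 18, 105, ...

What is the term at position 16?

Odd-indexed and even-indexed terms follow separate rules.
Track A: 36, 45, 55, 66, 78, 91, 105. Triangular numbers starting at T_8.
Track B: 1, 3, 4, 7, 11, 18. A Fibonacci-like recurrence a_n = a_{n-1} + a_{n-2}.
Term 16 comes from track B (its 8th entry): 47.

47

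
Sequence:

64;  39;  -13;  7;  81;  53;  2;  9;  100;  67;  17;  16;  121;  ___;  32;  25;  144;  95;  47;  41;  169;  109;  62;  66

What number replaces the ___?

The terms cycle through 4 interleaved subsequences.
Stream A: 64, 81, 100, 121, 144, 169 — consecutive squares n² from n = 8.
Stream B: 39, 53, 67, ?, 95, 109 — adding 14 each time.
Stream C: -13, 2, 17, 32, 47, 62 — arithmetic with common difference +15.
Stream D: 7, 9, 16, 25, 41, 66 — each term equals the sum of the previous two.
Filling stream B at index 4 by its rule yields 81.

81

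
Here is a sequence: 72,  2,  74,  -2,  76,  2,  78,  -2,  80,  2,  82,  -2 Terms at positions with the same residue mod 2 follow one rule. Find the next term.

Split by position mod 2 into 2 tracks.
Track A is 72, 74, 76, 78, 80, 82, which is arithmetic with common difference +2.
Track B is 2, -2, 2, -2, 2, -2, which is oscillating between 2 and -2.
Term 13 comes from track A (its 7th entry): 84.

84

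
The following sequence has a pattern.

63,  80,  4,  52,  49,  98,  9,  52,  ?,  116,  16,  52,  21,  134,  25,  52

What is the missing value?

Taking every 4th term gives 4 separate tracks.
Subsequence A is 63, 49, ?, 21, which is arithmetic with common difference −14.
Subsequence B is 80, 98, 116, 134, which is arithmetic with common difference +18.
Subsequence C is 4, 9, 16, 25, which is perfect squares starting at 2².
Subsequence D is 52, 52, 52, 52, which is the constant sequence 52.
So the missing entry in subsequence A is 35.

35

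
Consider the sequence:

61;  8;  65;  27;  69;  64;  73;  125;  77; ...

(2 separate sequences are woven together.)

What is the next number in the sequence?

The terms cycle through 2 interleaved subsequences.
Track A = 61, 65, 69, 73, 77: linear: a_n = 57 + 4·n.
Track B = 8, 27, 64, 125: consecutive cubes n³ from n = 2.
Position 10 → track B, term 5 = 216.

216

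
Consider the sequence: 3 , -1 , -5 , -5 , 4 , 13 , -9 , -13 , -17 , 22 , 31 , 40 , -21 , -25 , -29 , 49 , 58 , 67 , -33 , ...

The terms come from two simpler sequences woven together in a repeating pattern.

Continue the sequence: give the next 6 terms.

The slot pattern repeats as AAABBB (period 6), so there are 2 interleaved tracks.
Track A: 3, -1, -5, -9, -13, -17, -21, -25, -29, -33 (arithmetic, step −4).
Track B: -5, 4, 13, 22, 31, 40, 49, 58, 67 (adding 9 each time).
Position 20 → track A, term 11 = -37.
Term 21 comes from track A (its 12th entry): -41.
Position 22 falls in track B as its term 10, giving 76.
Position 23 falls in track B as its term 11, giving 85.
Term 24 comes from track B (its 12th entry): 94.
Term 25 comes from track A (its 13th entry): -45.

-37, -41, 76, 85, 94, -45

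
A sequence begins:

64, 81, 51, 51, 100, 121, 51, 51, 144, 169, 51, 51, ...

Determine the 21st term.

The slot pattern repeats as AABB (period 4), so there are 2 interleaved tracks.
Stream A: 64, 81, 100, 121, 144, 169. The squares 8², 9², 10², ….
Stream B: 51, 51, 51, 51, 51, 51. Always 51.
The 21st slot belongs to stream A; its 11th term is 324.

324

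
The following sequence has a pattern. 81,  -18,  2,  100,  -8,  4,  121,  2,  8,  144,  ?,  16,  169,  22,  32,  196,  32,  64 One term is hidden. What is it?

The terms cycle through 3 interleaved subsequences.
Track A = 81, 100, 121, 144, 169, 196: the squares 9², 10², 11², ….
Track B = -18, -8, 2, ?, 22, 32: arithmetic, step +10.
Track C = 2, 4, 8, 16, 32, 64: powers 2^1, 2^2, 2^3, ….
So the missing entry in track B is 12.

12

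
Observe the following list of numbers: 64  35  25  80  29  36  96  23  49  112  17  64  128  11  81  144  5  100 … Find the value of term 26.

The terms cycle through 3 interleaved subsequences.
Track A = 64, 80, 96, 112, 128, 144: arithmetic, step +16.
Track B = 35, 29, 23, 17, 11, 5: arithmetic with common difference −6.
Track C = 25, 36, 49, 64, 81, 100: consecutive squares n² from n = 5.
Term 26 comes from track B (its 9th entry): -13.

-13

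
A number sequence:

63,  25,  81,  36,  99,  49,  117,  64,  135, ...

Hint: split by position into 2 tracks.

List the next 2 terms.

81, 153

Split by position mod 2 into 2 tracks.
Track A is 63, 81, 99, 117, 135, which is arithmetic with common difference +18.
Track B is 25, 36, 49, 64, which is consecutive squares n² from n = 5.
Position 10 → track B, term 5 = 81.
Position 11 falls in track A as its term 6, giving 153.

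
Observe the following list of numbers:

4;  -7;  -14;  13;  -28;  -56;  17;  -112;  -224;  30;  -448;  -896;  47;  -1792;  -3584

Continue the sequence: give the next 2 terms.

77, -7168

Reading positions in blocks of 3 reveals the pattern ABB — 2 tracks woven together.
Track A: 4, 13, 17, 30, 47 — each term equals the sum of the previous two.
Track B: -7, -14, -28, -56, -112, -224, -448, -896, -1792, -3584 — geometric, ×2 each step.
Term 16 comes from track A (its 6th entry): 77.
The 17th slot belongs to track B; its 11th term is -7168.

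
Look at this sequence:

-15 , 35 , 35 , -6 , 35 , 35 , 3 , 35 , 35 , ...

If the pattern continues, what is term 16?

30

Positions follow the repeating pattern ABB; grouping by letter gives 2 tracks.
Stream A is -15, -6, 3, which is arithmetic, step +9.
Stream B is 35, 35, 35, 35, 35, 35, which is the constant sequence 35.
The 16th slot belongs to stream A; its 6th term is 30.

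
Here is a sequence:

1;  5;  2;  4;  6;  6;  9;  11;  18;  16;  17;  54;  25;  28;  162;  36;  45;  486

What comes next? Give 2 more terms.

Read the sequence 3 terms at a time; column i is its own pattern.
Track A: 1, 4, 9, 16, 25, 36 (the squares 1², 2², 3², …).
Track B: 5, 6, 11, 17, 28, 45 (Fibonacci-style (each term is the sum of the two before it)).
Track C: 2, 6, 18, 54, 162, 486 (multiplying by 3 each time).
The 19th slot belongs to track A; its 7th term is 49.
Term 20 comes from track B (its 7th entry): 73.

49, 73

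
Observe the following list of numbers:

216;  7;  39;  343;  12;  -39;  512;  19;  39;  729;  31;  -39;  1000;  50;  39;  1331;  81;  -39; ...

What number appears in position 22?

Read the sequence 3 terms at a time; column i is its own pattern.
Stream A is 216, 343, 512, 729, 1000, 1331, which is perfect cubes starting at 6³.
Stream B is 7, 12, 19, 31, 50, 81, which is each term equals the sum of the previous two.
Stream C is 39, -39, 39, -39, 39, -39, which is the oscillation 39·(−1)^(n+1).
Position 22 falls in stream A as its term 8, giving 2197.

2197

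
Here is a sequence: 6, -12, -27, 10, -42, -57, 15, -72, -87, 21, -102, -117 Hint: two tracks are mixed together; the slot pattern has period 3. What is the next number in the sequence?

28

The slot pattern repeats as ABB (period 3), so there are 2 interleaved tracks.
Track A: 6, 10, 15, 21 (triangular numbers starting at T_3).
Track B: -12, -27, -42, -57, -72, -87, -102, -117 (linear: a_n = 3 − 15·n).
Term 13 comes from track A (its 5th entry): 28.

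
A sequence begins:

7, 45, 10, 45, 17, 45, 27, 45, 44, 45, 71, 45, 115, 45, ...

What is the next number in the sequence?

Taking every 2nd term gives 2 separate tracks.
Stream A: 7, 10, 17, 27, 44, 71, 115. A Fibonacci-like recurrence a_n = a_{n-1} + a_{n-2}.
Stream B: 45, 45, 45, 45, 45, 45, 45. Always 45.
The 15th slot belongs to stream A; its 8th term is 186.

186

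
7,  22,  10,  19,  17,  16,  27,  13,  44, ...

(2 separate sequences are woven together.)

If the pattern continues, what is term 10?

Odd-indexed and even-indexed terms follow separate rules.
Track A: 7, 10, 17, 27, 44 (Fibonacci-style (each term is the sum of the two before it)).
Track B: 22, 19, 16, 13 (arithmetic, step −3).
The 10th slot belongs to track B; its 5th term is 10.

10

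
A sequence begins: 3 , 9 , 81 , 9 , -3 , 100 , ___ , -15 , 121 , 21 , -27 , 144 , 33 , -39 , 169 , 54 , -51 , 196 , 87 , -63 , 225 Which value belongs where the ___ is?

Read the sequence 3 terms at a time; column i is its own pattern.
Track A: 3, 9, ?, 21, 33, 54, 87 (Fibonacci-style (each term is the sum of the two before it)).
Track B: 9, -3, -15, -27, -39, -51, -63 (subtracting 12 each time).
Track C: 81, 100, 121, 144, 169, 196, 225 (perfect squares starting at 9²).
The gap is track A's term 3; the rule gives 12.

12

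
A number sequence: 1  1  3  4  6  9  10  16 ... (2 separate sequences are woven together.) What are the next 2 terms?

15, 25

Taking every 2nd term gives 2 separate tracks.
Track A = 1, 3, 6, 10: the triangular numbers T_1, T_2, ….
Track B = 1, 4, 9, 16: perfect squares starting at 1².
Term 9 comes from track A (its 5th entry): 15.
Position 10 → track B, term 5 = 25.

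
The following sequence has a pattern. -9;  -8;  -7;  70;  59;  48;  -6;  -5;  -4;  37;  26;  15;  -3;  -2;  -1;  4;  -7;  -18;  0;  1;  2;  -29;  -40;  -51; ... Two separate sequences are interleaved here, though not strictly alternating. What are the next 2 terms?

Positions follow the repeating pattern AAABBB; grouping by letter gives 2 tracks.
Subsequence A: -9, -8, -7, -6, -5, -4, -3, -2, -1, 0, 1, 2 (arithmetic, step +1).
Subsequence B: 70, 59, 48, 37, 26, 15, 4, -7, -18, -29, -40, -51 (arithmetic, step −11).
Position 25 falls in subsequence A as its term 13, giving 3.
The 26th slot belongs to subsequence A; its 14th term is 4.

3, 4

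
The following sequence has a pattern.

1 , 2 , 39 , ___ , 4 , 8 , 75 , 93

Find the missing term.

57

Reading positions in blocks of 4 reveals the pattern AABB — 2 tracks woven together.
Subsequence A: 1, 2, 4, 8. Successive powers of 2.
Subsequence B: 39, ?, 75, 93. Linear: a_n = 21 + 18·n.
So the missing entry in subsequence B is 57.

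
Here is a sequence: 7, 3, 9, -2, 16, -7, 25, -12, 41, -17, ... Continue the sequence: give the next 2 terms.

66, -22

Odd-indexed and even-indexed terms follow separate rules.
Track A is 7, 9, 16, 25, 41, which is Fibonacci-style (each term is the sum of the two before it).
Track B is 3, -2, -7, -12, -17, which is subtracting 5 each time.
Position 11 falls in track A as its term 6, giving 66.
Position 12 falls in track B as its term 6, giving -22.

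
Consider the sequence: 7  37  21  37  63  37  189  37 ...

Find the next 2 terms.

The terms cycle through 2 interleaved subsequences.
Subsequence A: 7, 21, 63, 189 — geometric with ratio 3.
Subsequence B: 37, 37, 37, 37 — always 37.
Position 9 falls in subsequence A as its term 5, giving 567.
Term 10 comes from subsequence B (its 5th entry): 37.

567, 37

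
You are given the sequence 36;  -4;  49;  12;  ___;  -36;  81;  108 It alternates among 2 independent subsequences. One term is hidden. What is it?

64

Split by position mod 2 into 2 tracks.
Subsequence A = 36, 49, ?, 81: consecutive squares n² from n = 6.
Subsequence B = -4, 12, -36, 108: multiplying by -3 each time.
Filling subsequence A at index 3 by its rule yields 64.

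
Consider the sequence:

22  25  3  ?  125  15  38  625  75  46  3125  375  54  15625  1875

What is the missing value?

Split by position mod 3: positions 1, 4, 7, … form one track, and each other residue class forms its own.
Subsequence A: 22, ?, 38, 46, 54 — linear: a_n = 14 + 8·n.
Subsequence B: 25, 125, 625, 3125, 15625 — successive powers of 5.
Subsequence C: 3, 15, 75, 375, 1875 — a geometric progression (common ratio 5).
The gap is subsequence A's term 2; the rule gives 30.

30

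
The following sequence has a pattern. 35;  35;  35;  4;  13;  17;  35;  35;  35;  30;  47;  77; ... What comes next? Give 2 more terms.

The slot pattern repeats as AAABBB (period 6), so there are 2 interleaved tracks.
Track A: 35, 35, 35, 35, 35, 35 — the constant sequence 35.
Track B: 4, 13, 17, 30, 47, 77 — each term equals the sum of the previous two.
Position 13 → track A, term 7 = 35.
Position 14 falls in track A as its term 8, giving 35.

35, 35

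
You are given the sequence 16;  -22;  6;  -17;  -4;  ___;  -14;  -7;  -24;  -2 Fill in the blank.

Split by position mod 2 into 2 tracks.
Track A: 16, 6, -4, -14, -24 (arithmetic, step −10).
Track B: -22, -17, ?, -7, -2 (arithmetic with common difference +5).
The gap is track B's term 3; the rule gives -12.

-12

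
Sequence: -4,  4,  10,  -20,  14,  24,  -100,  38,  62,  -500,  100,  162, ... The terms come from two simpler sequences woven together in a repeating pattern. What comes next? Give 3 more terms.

-2500, 262, 424

Reading positions in blocks of 3 reveals the pattern ABB — 2 tracks woven together.
Track A: -4, -20, -100, -500. A geometric progression (common ratio 5).
Track B: 4, 10, 14, 24, 38, 62, 100, 162. A Fibonacci-like recurrence a_n = a_{n-1} + a_{n-2}.
Position 13 → track A, term 5 = -2500.
Position 14 → track B, term 9 = 262.
The 15th slot belongs to track B; its 10th term is 424.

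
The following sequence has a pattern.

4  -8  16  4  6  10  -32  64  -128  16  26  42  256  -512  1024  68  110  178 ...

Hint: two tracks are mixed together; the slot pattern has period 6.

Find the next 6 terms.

-2048, 4096, -8192, 288, 466, 754

The slot pattern repeats as AAABBB (period 6), so there are 2 interleaved tracks.
Subsequence A is 4, -8, 16, -32, 64, -128, 256, -512, 1024, which is geometric, ×-2 each step.
Subsequence B is 4, 6, 10, 16, 26, 42, 68, 110, 178, which is Fibonacci-style (each term is the sum of the two before it).
Position 19 → subsequence A, term 10 = -2048.
Term 20 comes from subsequence A (its 11th entry): 4096.
The 21st slot belongs to subsequence A; its 12th term is -8192.
Position 22 → subsequence B, term 10 = 288.
Term 23 comes from subsequence B (its 11th entry): 466.
Position 24 → subsequence B, term 12 = 754.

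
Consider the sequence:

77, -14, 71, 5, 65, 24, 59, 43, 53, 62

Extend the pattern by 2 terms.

Taking every 2nd term gives 2 separate tracks.
Track A: 77, 71, 65, 59, 53. Arithmetic, step −6.
Track B: -14, 5, 24, 43, 62. Linear: a_n = -33 + 19·n.
Position 11 → track A, term 6 = 47.
Term 12 comes from track B (its 6th entry): 81.

47, 81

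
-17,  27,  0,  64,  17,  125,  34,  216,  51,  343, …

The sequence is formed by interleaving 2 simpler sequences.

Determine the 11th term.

68

The terms cycle through 2 interleaved subsequences.
Stream A: -17, 0, 17, 34, 51. Arithmetic, step +17.
Stream B: 27, 64, 125, 216, 343. Consecutive cubes n³ from n = 3.
The 11th slot belongs to stream A; its 6th term is 68.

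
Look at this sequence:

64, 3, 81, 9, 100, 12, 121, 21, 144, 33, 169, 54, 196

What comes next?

87

Split by position mod 2 into 2 tracks.
Track A = 64, 81, 100, 121, 144, 169, 196: perfect squares starting at 8².
Track B = 3, 9, 12, 21, 33, 54: a Fibonacci-like recurrence a_n = a_{n-1} + a_{n-2}.
Position 14 → track B, term 7 = 87.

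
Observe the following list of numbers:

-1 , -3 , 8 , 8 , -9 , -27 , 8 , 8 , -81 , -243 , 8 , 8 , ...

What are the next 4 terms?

-729, -2187, 8, 8

Positions follow the repeating pattern AABB; grouping by letter gives 2 tracks.
Track A: -1, -3, -9, -27, -81, -243 — a geometric progression (common ratio 3).
Track B: 8, 8, 8, 8, 8, 8 — the constant sequence 8.
Position 13 falls in track A as its term 7, giving -729.
Position 14 → track A, term 8 = -2187.
The 15th slot belongs to track B; its 7th term is 8.
Term 16 comes from track B (its 8th entry): 8.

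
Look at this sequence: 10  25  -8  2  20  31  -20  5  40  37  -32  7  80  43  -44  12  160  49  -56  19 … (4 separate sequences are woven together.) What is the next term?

320

Split by position mod 4 into 4 tracks.
Track A: 10, 20, 40, 80, 160 — multiplying by 2 each time.
Track B: 25, 31, 37, 43, 49 — linear: a_n = 19 + 6·n.
Track C: -8, -20, -32, -44, -56 — subtracting 12 each time.
Track D: 2, 5, 7, 12, 19 — each term equals the sum of the previous two.
Position 21 falls in track A as its term 6, giving 320.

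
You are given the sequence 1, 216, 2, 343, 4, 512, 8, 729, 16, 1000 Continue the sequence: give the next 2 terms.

The terms cycle through 2 interleaved subsequences.
Subsequence A: 1, 2, 4, 8, 16 (powers of 2).
Subsequence B: 216, 343, 512, 729, 1000 (consecutive cubes n³ from n = 6).
The 11th slot belongs to subsequence A; its 6th term is 32.
Position 12 falls in subsequence B as its term 6, giving 1331.

32, 1331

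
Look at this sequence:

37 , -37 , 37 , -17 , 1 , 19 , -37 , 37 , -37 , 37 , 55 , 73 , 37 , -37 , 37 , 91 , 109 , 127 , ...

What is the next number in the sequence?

Reading positions in blocks of 6 reveals the pattern AAABBB — 2 tracks woven together.
Track A is 37, -37, 37, -37, 37, -37, 37, -37, 37, which is the oscillation 37·(−1)^(n+1).
Track B is -17, 1, 19, 37, 55, 73, 91, 109, 127, which is arithmetic with common difference +18.
The 19th slot belongs to track A; its 10th term is -37.

-37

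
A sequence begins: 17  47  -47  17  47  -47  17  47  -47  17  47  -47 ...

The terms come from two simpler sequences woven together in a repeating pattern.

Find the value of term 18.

The slot pattern repeats as ABB (period 3), so there are 2 interleaved tracks.
Subsequence A: 17, 17, 17, 17 (always 17).
Subsequence B: 47, -47, 47, -47, 47, -47, 47, -47 (oscillating between 47 and -47).
Term 18 comes from subsequence B (its 12th entry): -47.

-47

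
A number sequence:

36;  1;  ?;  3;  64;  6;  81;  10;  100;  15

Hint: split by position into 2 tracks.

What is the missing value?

Taking every 2nd term gives 2 separate tracks.
Track A is 36, ?, 64, 81, 100, which is consecutive squares n² from n = 6.
Track B is 1, 3, 6, 10, 15, which is the triangular numbers T_1, T_2, ….
Filling track A at index 2 by its rule yields 49.

49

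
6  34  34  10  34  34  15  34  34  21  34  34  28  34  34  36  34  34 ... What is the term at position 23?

34

Reading positions in blocks of 3 reveals the pattern ABB — 2 tracks woven together.
Subsequence A: 6, 10, 15, 21, 28, 36 — triangular numbers starting at T_3.
Subsequence B: 34, 34, 34, 34, 34, 34, 34, 34, 34, 34, 34, 34 — always 34.
Position 23 → subsequence B, term 15 = 34.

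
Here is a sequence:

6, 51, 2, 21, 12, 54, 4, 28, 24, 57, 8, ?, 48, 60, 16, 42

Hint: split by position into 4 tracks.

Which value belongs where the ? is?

Taking every 4th term gives 4 separate tracks.
Stream A: 6, 12, 24, 48 — a geometric progression (common ratio 2).
Stream B: 51, 54, 57, 60 — arithmetic, step +3.
Stream C: 2, 4, 8, 16 — successive powers of 2.
Stream D: 21, 28, ?, 42 — adding 7 each time.
Stream D's pattern makes the blank 35.

35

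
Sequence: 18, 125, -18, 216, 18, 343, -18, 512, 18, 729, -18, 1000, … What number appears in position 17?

Odd-indexed and even-indexed terms follow separate rules.
Stream A: 18, -18, 18, -18, 18, -18 (oscillating between 18 and -18).
Stream B: 125, 216, 343, 512, 729, 1000 (the cubes 5³, 6³, 7³, …).
Position 17 → stream A, term 9 = 18.

18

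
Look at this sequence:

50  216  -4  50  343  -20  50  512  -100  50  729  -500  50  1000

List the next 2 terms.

Taking every 3rd term gives 3 separate tracks.
Subsequence A: 50, 50, 50, 50, 50. Always 50.
Subsequence B: 216, 343, 512, 729, 1000. Perfect cubes starting at 6³.
Subsequence C: -4, -20, -100, -500. Multiplying by 5 each time.
The 15th slot belongs to subsequence C; its 5th term is -2500.
Position 16 → subsequence A, term 6 = 50.

-2500, 50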